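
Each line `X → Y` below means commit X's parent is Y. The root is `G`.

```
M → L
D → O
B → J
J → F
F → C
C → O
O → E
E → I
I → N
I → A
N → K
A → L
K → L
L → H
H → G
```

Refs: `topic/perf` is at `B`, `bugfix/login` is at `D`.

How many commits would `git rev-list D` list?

10

Walking parent pointers from D: reachable set = {A, D, E, G, H, I, K, L, N, O}.
That is 10 commits.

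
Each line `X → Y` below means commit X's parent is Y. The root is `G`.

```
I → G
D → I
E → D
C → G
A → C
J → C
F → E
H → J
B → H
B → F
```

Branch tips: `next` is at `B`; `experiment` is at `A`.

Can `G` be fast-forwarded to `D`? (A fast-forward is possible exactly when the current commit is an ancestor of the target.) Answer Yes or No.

A fast-forward from G to D is possible iff G is an ancestor of D.
Ancestors of D: {D, G, I}.
G is among them, so fast-forward is possible.

Yes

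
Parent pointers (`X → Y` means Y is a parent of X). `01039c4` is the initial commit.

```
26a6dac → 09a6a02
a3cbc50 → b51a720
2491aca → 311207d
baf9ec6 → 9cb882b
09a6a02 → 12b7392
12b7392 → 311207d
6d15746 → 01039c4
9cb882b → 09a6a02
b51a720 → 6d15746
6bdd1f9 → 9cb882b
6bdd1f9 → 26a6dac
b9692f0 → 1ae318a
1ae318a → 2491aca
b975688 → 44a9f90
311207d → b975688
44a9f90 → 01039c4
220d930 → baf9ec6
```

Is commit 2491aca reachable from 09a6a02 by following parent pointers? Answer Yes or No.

No

Ancestors of 09a6a02: {01039c4, 09a6a02, 12b7392, 311207d, 44a9f90, b975688}.
2491aca is not in that set, so it is not an ancestor of 09a6a02.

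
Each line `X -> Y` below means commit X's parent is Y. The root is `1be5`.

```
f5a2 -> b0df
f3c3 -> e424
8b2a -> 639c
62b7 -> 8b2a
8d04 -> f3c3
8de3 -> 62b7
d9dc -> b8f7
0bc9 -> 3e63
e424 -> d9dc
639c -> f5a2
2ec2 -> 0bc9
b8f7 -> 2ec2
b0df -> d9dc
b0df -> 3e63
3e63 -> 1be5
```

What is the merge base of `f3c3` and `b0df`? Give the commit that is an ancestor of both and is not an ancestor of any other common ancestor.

Ancestors of f3c3: {0bc9, 1be5, 2ec2, 3e63, b8f7, d9dc, e424, f3c3}.
Ancestors of b0df: {0bc9, 1be5, 2ec2, 3e63, b0df, b8f7, d9dc}.
Common ancestors: {0bc9, 1be5, 2ec2, 3e63, b8f7, d9dc}.
Among these, d9dc is not an ancestor of any other common ancestor — it is the merge base.

d9dc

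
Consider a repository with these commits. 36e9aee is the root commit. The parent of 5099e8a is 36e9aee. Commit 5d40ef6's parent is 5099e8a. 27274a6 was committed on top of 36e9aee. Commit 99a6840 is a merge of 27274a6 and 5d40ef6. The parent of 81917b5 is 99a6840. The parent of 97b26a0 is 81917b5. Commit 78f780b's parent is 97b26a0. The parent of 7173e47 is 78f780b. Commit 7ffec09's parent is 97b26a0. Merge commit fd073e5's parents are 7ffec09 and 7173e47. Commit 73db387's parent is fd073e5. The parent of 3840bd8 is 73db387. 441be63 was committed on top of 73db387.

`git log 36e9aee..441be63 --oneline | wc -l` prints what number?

Reachable from 441be63: {27274a6, 36e9aee, 441be63, 5099e8a, 5d40ef6, 7173e47, 73db387, 78f780b, 7ffec09, 81917b5, 97b26a0, 99a6840, fd073e5}.
Reachable from 36e9aee: {36e9aee}.
In 441be63's history but not 36e9aee's: {27274a6, 441be63, 5099e8a, 5d40ef6, 7173e47, 73db387, 78f780b, 7ffec09, 81917b5, 97b26a0, 99a6840, fd073e5} — 12 commits.

12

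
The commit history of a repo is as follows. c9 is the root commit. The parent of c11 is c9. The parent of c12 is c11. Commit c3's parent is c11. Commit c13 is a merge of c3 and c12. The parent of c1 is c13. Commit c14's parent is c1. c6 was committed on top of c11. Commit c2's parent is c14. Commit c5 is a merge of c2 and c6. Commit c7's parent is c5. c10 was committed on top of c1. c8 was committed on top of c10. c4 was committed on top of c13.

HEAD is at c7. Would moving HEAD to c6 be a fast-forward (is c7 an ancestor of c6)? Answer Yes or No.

A fast-forward from c7 to c6 is possible iff c7 is an ancestor of c6.
Ancestors of c6: {c11, c6, c9}.
c7 is not among them, so fast-forward is not possible.

No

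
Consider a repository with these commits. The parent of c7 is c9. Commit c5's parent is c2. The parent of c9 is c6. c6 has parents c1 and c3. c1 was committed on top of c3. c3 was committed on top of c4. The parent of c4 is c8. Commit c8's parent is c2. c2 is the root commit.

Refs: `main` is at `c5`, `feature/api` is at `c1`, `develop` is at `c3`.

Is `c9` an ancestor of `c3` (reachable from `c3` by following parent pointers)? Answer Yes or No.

No

Ancestors of c3: {c2, c3, c4, c8}.
c9 is not in that set, so it is not an ancestor of c3.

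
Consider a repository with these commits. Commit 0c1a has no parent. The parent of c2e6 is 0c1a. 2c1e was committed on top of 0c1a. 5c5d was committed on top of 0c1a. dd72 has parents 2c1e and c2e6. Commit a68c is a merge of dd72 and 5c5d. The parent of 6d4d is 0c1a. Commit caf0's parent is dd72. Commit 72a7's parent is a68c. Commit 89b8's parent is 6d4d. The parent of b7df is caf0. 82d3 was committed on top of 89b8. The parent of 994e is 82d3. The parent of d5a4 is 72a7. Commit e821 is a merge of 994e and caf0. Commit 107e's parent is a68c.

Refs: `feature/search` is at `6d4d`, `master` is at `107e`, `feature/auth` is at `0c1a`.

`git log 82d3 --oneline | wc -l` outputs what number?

4

Walking parent pointers from 82d3: reachable set = {0c1a, 6d4d, 82d3, 89b8}.
That is 4 commits.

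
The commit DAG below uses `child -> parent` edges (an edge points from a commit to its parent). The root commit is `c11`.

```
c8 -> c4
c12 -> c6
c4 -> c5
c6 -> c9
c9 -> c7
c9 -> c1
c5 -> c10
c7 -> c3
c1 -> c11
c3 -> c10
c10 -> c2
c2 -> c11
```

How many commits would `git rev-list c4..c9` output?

Reachable from c9: {c1, c10, c11, c2, c3, c7, c9}.
Reachable from c4: {c10, c11, c2, c4, c5}.
In c9's history but not c4's: {c1, c3, c7, c9} — 4 commits.

4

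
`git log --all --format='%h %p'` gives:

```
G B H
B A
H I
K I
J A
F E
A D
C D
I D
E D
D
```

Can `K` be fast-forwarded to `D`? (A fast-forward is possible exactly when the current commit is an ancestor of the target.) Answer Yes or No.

A fast-forward from K to D is possible iff K is an ancestor of D.
Ancestors of D: {D}.
K is not among them, so fast-forward is not possible.

No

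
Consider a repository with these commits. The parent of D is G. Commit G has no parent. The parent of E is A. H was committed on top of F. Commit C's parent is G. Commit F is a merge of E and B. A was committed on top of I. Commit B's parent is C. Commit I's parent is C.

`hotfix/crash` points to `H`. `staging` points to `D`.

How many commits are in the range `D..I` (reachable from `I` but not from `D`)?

Reachable from I: {C, G, I}.
Reachable from D: {D, G}.
In I's history but not D's: {C, I} — 2 commits.

2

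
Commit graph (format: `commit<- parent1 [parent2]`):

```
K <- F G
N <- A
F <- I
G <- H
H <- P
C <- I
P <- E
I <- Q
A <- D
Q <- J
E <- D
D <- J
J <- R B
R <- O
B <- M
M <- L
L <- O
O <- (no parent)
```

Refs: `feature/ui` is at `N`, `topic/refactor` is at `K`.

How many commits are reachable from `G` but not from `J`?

5

Reachable from G: {B, D, E, G, H, J, L, M, O, P, R}.
Reachable from J: {B, J, L, M, O, R}.
In G's history but not J's: {D, E, G, H, P} — 5 commits.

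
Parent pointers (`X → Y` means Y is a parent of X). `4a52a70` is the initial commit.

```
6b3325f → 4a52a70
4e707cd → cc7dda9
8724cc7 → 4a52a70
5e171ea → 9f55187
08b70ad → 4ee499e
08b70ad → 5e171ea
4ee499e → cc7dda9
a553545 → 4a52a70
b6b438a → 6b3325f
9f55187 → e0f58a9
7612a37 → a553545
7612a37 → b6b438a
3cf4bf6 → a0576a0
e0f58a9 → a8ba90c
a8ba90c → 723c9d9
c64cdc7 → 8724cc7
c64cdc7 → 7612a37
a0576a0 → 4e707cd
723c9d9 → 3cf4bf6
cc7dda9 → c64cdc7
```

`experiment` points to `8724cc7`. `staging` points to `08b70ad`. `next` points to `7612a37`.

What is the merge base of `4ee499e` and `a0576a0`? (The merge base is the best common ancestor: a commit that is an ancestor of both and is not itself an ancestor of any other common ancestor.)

cc7dda9

Ancestors of 4ee499e: {4a52a70, 4ee499e, 6b3325f, 7612a37, 8724cc7, a553545, b6b438a, c64cdc7, cc7dda9}.
Ancestors of a0576a0: {4a52a70, 4e707cd, 6b3325f, 7612a37, 8724cc7, a0576a0, a553545, b6b438a, c64cdc7, cc7dda9}.
Common ancestors: {4a52a70, 6b3325f, 7612a37, 8724cc7, a553545, b6b438a, c64cdc7, cc7dda9}.
Among these, cc7dda9 is not an ancestor of any other common ancestor — it is the merge base.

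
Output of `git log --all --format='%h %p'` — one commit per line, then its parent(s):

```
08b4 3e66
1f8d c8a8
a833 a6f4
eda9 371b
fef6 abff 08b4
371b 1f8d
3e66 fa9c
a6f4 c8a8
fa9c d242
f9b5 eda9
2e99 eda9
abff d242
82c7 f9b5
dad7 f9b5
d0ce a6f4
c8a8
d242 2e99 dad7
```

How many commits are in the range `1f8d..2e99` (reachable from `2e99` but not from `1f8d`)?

Reachable from 2e99: {1f8d, 2e99, 371b, c8a8, eda9}.
Reachable from 1f8d: {1f8d, c8a8}.
In 2e99's history but not 1f8d's: {2e99, 371b, eda9} — 3 commits.

3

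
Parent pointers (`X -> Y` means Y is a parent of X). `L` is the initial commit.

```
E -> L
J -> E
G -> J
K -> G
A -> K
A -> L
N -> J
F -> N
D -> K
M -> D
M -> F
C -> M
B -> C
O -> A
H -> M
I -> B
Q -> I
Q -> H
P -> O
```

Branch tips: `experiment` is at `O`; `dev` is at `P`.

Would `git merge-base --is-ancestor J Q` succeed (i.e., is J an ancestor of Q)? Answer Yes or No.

Yes

Ancestors of Q (commits reachable by following parents): {B, C, D, E, F, G, H, I, J, K, L, M, N, Q}.
J is in that set, so it is an ancestor of Q.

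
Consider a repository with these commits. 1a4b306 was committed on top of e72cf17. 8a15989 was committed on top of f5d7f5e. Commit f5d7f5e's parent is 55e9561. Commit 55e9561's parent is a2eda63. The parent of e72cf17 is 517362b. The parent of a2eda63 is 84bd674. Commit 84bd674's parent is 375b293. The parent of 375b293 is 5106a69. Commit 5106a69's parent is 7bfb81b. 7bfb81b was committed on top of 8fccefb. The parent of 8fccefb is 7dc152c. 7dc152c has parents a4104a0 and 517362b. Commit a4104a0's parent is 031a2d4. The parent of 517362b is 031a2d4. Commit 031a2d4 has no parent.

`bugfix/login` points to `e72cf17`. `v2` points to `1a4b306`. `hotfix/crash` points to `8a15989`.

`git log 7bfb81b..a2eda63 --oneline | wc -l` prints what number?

Reachable from a2eda63: {031a2d4, 375b293, 5106a69, 517362b, 7bfb81b, 7dc152c, 84bd674, 8fccefb, a2eda63, a4104a0}.
Reachable from 7bfb81b: {031a2d4, 517362b, 7bfb81b, 7dc152c, 8fccefb, a4104a0}.
In a2eda63's history but not 7bfb81b's: {375b293, 5106a69, 84bd674, a2eda63} — 4 commits.

4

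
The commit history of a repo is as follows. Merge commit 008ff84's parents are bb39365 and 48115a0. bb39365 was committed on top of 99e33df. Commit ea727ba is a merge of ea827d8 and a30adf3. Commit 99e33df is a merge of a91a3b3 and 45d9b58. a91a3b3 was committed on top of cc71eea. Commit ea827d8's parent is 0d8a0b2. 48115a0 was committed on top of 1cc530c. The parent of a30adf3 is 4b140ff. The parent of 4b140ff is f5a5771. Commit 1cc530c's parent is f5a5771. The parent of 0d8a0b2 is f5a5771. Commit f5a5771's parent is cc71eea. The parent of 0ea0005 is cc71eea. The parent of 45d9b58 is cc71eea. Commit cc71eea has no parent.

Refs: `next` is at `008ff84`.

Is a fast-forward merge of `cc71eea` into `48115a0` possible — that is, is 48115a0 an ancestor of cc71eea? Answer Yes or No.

No

A fast-forward from 48115a0 to cc71eea is possible iff 48115a0 is an ancestor of cc71eea.
Ancestors of cc71eea: {cc71eea}.
48115a0 is not among them, so fast-forward is not possible.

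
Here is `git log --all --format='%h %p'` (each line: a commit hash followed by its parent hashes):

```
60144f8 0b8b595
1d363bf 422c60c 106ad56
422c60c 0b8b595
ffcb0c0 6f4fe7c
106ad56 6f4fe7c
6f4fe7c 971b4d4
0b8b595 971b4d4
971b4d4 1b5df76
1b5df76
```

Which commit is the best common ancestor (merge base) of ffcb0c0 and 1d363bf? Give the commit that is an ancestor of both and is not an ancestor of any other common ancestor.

Ancestors of ffcb0c0: {1b5df76, 6f4fe7c, 971b4d4, ffcb0c0}.
Ancestors of 1d363bf: {0b8b595, 106ad56, 1b5df76, 1d363bf, 422c60c, 6f4fe7c, 971b4d4}.
Common ancestors: {1b5df76, 6f4fe7c, 971b4d4}.
Among these, 6f4fe7c is not an ancestor of any other common ancestor — it is the merge base.

6f4fe7c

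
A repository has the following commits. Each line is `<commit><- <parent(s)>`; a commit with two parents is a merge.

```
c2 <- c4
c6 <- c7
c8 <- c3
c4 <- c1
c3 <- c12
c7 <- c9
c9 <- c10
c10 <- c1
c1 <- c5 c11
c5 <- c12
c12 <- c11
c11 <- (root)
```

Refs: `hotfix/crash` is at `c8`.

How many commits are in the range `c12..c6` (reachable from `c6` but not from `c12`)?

6

Reachable from c6: {c1, c10, c11, c12, c5, c6, c7, c9}.
Reachable from c12: {c11, c12}.
In c6's history but not c12's: {c1, c10, c5, c6, c7, c9} — 6 commits.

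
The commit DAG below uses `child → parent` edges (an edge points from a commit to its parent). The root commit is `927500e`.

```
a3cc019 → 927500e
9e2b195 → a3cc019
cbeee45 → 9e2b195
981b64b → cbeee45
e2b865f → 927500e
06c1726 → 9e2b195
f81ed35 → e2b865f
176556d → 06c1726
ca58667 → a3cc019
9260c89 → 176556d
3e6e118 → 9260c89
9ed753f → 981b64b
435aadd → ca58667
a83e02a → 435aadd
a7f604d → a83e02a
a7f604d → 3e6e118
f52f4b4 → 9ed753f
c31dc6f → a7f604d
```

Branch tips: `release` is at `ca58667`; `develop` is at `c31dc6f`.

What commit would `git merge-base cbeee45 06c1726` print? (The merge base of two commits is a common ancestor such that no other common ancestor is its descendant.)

Ancestors of cbeee45: {927500e, 9e2b195, a3cc019, cbeee45}.
Ancestors of 06c1726: {06c1726, 927500e, 9e2b195, a3cc019}.
Common ancestors: {927500e, 9e2b195, a3cc019}.
Among these, 9e2b195 is not an ancestor of any other common ancestor — it is the merge base.

9e2b195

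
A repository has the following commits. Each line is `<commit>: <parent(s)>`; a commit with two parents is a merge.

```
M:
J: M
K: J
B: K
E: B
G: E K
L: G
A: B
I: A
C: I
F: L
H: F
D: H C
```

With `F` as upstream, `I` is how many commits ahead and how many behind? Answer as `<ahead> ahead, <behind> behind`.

Reachable from I: {A, B, I, J, K, M}.
Reachable from F: {B, E, F, G, J, K, L, M}.
Only in I's history (ahead): {A, I} — 2.
Only in F's history (behind): {E, F, G, L} — 4.

2 ahead, 4 behind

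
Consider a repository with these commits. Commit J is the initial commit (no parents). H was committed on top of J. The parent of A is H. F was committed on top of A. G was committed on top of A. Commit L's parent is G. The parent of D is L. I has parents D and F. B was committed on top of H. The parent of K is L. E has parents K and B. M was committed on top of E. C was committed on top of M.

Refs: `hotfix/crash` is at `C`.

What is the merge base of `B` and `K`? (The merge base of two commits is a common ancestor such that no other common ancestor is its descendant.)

Ancestors of B: {B, H, J}.
Ancestors of K: {A, G, H, J, K, L}.
Common ancestors: {H, J}.
Among these, H is not an ancestor of any other common ancestor — it is the merge base.

H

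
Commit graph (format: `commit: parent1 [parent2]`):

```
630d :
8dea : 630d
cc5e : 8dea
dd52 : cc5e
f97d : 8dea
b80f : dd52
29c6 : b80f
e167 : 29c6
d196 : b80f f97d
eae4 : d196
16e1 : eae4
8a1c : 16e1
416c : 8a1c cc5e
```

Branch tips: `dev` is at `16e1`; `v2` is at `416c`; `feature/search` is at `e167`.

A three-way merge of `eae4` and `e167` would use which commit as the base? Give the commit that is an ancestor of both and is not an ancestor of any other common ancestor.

b80f

Ancestors of eae4: {630d, 8dea, b80f, cc5e, d196, dd52, eae4, f97d}.
Ancestors of e167: {29c6, 630d, 8dea, b80f, cc5e, dd52, e167}.
Common ancestors: {630d, 8dea, b80f, cc5e, dd52}.
Among these, b80f is not an ancestor of any other common ancestor — it is the merge base.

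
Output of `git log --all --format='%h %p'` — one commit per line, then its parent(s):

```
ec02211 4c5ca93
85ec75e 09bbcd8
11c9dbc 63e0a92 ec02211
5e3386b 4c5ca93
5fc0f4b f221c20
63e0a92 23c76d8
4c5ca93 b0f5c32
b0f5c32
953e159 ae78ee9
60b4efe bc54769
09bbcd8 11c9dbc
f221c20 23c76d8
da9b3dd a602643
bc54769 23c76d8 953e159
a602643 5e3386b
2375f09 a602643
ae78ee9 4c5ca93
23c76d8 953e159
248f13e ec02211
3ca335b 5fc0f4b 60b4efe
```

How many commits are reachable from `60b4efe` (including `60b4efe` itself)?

Walking parent pointers from 60b4efe: reachable set = {23c76d8, 4c5ca93, 60b4efe, 953e159, ae78ee9, b0f5c32, bc54769}.
That is 7 commits.

7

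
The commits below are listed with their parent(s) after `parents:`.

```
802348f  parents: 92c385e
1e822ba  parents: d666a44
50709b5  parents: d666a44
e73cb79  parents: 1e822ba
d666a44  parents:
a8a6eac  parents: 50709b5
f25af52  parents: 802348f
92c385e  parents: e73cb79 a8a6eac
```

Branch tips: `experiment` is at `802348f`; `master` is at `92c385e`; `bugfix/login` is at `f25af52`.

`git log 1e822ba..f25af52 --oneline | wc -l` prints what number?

6

Reachable from f25af52: {1e822ba, 50709b5, 802348f, 92c385e, a8a6eac, d666a44, e73cb79, f25af52}.
Reachable from 1e822ba: {1e822ba, d666a44}.
In f25af52's history but not 1e822ba's: {50709b5, 802348f, 92c385e, a8a6eac, e73cb79, f25af52} — 6 commits.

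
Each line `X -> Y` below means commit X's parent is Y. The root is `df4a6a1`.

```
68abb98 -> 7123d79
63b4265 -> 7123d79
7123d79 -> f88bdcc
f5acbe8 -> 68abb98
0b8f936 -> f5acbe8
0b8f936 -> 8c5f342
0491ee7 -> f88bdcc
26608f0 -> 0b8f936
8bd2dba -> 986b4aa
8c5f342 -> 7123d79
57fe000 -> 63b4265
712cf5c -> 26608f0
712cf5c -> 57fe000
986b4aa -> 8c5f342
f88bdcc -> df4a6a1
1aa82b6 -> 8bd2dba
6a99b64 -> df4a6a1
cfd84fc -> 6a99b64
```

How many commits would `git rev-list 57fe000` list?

5

Walking parent pointers from 57fe000: reachable set = {57fe000, 63b4265, 7123d79, df4a6a1, f88bdcc}.
That is 5 commits.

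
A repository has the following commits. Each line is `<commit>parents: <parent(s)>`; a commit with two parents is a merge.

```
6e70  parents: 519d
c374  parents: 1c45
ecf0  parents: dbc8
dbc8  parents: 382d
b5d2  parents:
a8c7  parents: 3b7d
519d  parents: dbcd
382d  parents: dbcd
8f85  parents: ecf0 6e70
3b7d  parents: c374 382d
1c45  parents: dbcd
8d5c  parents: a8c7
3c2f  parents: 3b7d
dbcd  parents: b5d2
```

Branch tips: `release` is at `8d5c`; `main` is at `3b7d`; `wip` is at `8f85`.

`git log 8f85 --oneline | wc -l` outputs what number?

Walking parent pointers from 8f85: reachable set = {382d, 519d, 6e70, 8f85, b5d2, dbc8, dbcd, ecf0}.
That is 8 commits.

8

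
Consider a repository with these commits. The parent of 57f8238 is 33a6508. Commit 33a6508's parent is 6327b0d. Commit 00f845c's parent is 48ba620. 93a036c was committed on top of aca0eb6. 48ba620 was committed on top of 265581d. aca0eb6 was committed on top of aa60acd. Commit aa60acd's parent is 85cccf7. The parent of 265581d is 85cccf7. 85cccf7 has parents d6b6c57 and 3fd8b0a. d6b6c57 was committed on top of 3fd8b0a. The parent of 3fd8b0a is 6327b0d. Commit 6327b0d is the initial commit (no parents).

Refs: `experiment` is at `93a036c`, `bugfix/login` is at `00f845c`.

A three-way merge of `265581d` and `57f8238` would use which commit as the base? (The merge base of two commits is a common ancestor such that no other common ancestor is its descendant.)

Ancestors of 265581d: {265581d, 3fd8b0a, 6327b0d, 85cccf7, d6b6c57}.
Ancestors of 57f8238: {33a6508, 57f8238, 6327b0d}.
Common ancestors: {6327b0d}.
The only common ancestor is 6327b0d, so it is the merge base.

6327b0d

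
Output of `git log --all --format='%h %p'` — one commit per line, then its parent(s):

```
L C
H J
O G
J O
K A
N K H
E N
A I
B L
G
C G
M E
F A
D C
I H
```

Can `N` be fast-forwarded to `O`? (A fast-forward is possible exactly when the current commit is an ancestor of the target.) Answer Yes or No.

No

A fast-forward from N to O is possible iff N is an ancestor of O.
Ancestors of O: {G, O}.
N is not among them, so fast-forward is not possible.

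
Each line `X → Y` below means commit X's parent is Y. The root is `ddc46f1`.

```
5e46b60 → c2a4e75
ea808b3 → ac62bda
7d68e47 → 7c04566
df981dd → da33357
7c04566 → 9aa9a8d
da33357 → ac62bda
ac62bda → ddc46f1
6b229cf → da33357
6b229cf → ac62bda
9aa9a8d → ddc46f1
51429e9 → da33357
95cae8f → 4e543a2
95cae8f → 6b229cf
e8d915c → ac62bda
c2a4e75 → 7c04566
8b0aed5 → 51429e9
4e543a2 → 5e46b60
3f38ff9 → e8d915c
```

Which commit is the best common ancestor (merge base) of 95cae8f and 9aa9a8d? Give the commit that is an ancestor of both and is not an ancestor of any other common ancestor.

9aa9a8d

Ancestors of 95cae8f: {4e543a2, 5e46b60, 6b229cf, 7c04566, 95cae8f, 9aa9a8d, ac62bda, c2a4e75, da33357, ddc46f1}.
Ancestors of 9aa9a8d: {9aa9a8d, ddc46f1}.
Common ancestors: {9aa9a8d, ddc46f1}.
Among these, 9aa9a8d is not an ancestor of any other common ancestor — it is the merge base.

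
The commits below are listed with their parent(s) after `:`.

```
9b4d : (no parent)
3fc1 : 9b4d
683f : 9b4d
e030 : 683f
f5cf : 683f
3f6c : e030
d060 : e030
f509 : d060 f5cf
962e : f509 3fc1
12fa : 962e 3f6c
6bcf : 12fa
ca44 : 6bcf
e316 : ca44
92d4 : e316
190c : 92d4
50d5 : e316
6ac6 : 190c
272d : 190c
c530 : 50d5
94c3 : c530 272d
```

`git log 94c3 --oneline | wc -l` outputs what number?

19

Walking parent pointers from 94c3: reachable set = {12fa, 190c, 272d, 3f6c, 3fc1, 50d5, 683f, 6bcf, 92d4, 94c3, 962e, 9b4d, c530, ca44, d060, e030, e316, f509, f5cf}.
That is 19 commits.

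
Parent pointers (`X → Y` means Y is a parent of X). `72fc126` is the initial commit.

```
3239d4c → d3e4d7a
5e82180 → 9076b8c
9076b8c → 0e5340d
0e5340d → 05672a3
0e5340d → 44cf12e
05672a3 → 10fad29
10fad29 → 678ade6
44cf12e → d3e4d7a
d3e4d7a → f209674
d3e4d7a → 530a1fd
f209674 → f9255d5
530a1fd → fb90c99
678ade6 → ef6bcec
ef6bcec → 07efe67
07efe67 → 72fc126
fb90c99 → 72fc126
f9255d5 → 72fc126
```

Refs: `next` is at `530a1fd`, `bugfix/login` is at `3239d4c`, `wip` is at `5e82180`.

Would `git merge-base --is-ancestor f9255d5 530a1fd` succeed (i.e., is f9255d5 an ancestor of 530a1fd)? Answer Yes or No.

Ancestors of 530a1fd: {530a1fd, 72fc126, fb90c99}.
f9255d5 is not in that set, so it is not an ancestor of 530a1fd.

No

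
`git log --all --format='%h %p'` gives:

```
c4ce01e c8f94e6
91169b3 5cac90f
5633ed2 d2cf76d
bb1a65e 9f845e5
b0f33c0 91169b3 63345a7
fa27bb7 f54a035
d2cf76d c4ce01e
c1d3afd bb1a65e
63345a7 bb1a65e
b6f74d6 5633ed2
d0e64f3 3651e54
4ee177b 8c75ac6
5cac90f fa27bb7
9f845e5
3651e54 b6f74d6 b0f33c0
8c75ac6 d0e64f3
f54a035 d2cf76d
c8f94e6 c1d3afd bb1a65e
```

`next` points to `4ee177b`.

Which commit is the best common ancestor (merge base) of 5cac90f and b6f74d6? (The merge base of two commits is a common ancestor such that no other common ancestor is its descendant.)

Ancestors of 5cac90f: {5cac90f, 9f845e5, bb1a65e, c1d3afd, c4ce01e, c8f94e6, d2cf76d, f54a035, fa27bb7}.
Ancestors of b6f74d6: {5633ed2, 9f845e5, b6f74d6, bb1a65e, c1d3afd, c4ce01e, c8f94e6, d2cf76d}.
Common ancestors: {9f845e5, bb1a65e, c1d3afd, c4ce01e, c8f94e6, d2cf76d}.
Among these, d2cf76d is not an ancestor of any other common ancestor — it is the merge base.

d2cf76d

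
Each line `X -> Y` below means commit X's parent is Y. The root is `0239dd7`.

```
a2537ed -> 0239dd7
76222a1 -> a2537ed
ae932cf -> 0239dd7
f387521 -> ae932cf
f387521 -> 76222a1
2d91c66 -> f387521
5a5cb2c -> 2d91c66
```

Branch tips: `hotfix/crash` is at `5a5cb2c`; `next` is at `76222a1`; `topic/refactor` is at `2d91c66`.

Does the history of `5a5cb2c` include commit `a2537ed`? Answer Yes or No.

Ancestors of 5a5cb2c (commits reachable by following parents): {0239dd7, 2d91c66, 5a5cb2c, 76222a1, a2537ed, ae932cf, f387521}.
a2537ed is in that set, so it is an ancestor of 5a5cb2c.

Yes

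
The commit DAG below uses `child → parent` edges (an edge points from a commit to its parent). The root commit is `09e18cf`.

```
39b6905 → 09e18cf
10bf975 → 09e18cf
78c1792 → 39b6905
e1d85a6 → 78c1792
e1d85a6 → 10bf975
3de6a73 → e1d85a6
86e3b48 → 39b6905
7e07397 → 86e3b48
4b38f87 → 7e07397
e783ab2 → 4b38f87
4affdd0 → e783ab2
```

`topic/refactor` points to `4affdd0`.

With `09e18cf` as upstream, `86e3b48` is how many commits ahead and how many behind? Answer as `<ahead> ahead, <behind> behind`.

Reachable from 86e3b48: {09e18cf, 39b6905, 86e3b48}.
Reachable from 09e18cf: {09e18cf}.
Only in 86e3b48's history (ahead): {39b6905, 86e3b48} — 2.
Only in 09e18cf's history (behind): {} — 0.

2 ahead, 0 behind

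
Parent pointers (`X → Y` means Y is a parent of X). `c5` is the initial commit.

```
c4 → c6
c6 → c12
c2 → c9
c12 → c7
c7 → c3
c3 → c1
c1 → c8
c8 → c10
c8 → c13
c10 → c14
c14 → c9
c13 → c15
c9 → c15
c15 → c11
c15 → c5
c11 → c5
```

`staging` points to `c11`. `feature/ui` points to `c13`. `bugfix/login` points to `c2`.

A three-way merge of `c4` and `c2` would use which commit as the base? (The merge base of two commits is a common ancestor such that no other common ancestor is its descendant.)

Ancestors of c4: {c1, c10, c11, c12, c13, c14, c15, c3, c4, c5, c6, c7, c8, c9}.
Ancestors of c2: {c11, c15, c2, c5, c9}.
Common ancestors: {c11, c15, c5, c9}.
Among these, c9 is not an ancestor of any other common ancestor — it is the merge base.

c9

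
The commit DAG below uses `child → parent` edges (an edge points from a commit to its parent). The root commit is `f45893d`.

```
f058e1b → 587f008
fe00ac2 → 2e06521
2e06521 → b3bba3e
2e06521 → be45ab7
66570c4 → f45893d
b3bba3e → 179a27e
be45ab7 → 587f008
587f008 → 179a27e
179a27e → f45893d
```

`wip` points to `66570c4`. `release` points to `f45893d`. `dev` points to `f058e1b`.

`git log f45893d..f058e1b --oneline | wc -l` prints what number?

3

Reachable from f058e1b: {179a27e, 587f008, f058e1b, f45893d}.
Reachable from f45893d: {f45893d}.
In f058e1b's history but not f45893d's: {179a27e, 587f008, f058e1b} — 3 commits.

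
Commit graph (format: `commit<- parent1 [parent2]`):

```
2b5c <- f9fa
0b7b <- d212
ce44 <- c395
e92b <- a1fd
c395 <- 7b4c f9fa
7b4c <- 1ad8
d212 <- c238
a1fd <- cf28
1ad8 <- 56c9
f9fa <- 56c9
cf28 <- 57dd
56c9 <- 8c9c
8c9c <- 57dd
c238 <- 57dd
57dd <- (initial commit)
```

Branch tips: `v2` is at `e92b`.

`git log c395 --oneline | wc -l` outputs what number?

Walking parent pointers from c395: reachable set = {1ad8, 56c9, 57dd, 7b4c, 8c9c, c395, f9fa}.
That is 7 commits.

7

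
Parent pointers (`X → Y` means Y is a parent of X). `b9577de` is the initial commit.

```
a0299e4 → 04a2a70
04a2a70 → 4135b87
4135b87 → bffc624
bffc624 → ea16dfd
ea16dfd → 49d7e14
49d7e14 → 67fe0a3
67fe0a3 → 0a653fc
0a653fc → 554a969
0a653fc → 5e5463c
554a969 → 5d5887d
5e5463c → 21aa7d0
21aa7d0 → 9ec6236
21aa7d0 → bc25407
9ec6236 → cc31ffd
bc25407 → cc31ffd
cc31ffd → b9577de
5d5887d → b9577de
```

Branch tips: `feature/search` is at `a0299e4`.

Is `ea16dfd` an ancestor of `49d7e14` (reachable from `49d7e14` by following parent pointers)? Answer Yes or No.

No

Ancestors of 49d7e14: {0a653fc, 21aa7d0, 49d7e14, 554a969, 5d5887d, 5e5463c, 67fe0a3, 9ec6236, b9577de, bc25407, cc31ffd}.
ea16dfd is not in that set, so it is not an ancestor of 49d7e14.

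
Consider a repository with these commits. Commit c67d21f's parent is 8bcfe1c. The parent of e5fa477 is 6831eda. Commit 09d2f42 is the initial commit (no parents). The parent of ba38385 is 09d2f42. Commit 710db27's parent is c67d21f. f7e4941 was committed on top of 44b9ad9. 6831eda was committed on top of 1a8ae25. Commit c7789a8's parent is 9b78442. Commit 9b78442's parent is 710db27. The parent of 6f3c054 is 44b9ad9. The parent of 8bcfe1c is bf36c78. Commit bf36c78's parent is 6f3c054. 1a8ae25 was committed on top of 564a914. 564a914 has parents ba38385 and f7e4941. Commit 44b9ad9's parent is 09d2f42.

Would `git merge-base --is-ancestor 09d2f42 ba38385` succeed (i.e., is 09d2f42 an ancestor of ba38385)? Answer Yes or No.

Ancestors of ba38385 (commits reachable by following parents): {09d2f42, ba38385}.
09d2f42 is in that set, so it is an ancestor of ba38385.

Yes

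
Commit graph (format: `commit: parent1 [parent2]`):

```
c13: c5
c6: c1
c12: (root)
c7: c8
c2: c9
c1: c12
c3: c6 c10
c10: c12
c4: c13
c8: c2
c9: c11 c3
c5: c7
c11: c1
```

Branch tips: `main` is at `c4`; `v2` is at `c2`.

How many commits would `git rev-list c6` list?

3

Walking parent pointers from c6: reachable set = {c1, c12, c6}.
That is 3 commits.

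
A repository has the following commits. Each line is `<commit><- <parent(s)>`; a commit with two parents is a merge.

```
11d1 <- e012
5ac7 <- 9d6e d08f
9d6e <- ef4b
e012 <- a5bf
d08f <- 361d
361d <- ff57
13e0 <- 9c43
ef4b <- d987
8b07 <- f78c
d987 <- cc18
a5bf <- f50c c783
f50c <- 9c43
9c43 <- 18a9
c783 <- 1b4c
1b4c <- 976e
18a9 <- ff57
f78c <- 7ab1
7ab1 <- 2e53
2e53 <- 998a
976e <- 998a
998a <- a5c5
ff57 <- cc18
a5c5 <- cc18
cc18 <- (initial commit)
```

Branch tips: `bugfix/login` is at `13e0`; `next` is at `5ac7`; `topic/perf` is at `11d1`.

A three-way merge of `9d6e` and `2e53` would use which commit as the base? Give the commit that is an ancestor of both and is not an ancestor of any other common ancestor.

cc18

Ancestors of 9d6e: {9d6e, cc18, d987, ef4b}.
Ancestors of 2e53: {2e53, 998a, a5c5, cc18}.
Common ancestors: {cc18}.
The only common ancestor is cc18, so it is the merge base.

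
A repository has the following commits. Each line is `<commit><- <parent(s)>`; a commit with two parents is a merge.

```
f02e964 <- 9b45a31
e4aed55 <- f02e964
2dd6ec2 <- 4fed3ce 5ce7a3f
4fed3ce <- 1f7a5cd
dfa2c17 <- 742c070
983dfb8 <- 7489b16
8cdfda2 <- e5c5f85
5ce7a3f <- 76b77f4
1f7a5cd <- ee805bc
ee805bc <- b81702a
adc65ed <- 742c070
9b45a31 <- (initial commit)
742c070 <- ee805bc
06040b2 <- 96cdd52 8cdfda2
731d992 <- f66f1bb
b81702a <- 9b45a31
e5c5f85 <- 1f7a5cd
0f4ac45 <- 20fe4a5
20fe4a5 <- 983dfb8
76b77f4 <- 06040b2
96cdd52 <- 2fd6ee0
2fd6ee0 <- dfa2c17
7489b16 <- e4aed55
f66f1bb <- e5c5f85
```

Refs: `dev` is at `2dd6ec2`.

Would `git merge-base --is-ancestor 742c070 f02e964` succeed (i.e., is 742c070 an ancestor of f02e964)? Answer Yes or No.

Ancestors of f02e964: {9b45a31, f02e964}.
742c070 is not in that set, so it is not an ancestor of f02e964.

No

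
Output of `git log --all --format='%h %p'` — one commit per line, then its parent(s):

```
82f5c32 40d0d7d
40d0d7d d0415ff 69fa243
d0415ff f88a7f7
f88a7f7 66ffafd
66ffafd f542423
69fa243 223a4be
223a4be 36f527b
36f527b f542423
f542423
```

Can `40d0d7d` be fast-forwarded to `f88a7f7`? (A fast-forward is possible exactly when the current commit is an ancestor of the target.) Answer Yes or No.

No

A fast-forward from 40d0d7d to f88a7f7 is possible iff 40d0d7d is an ancestor of f88a7f7.
Ancestors of f88a7f7: {66ffafd, f542423, f88a7f7}.
40d0d7d is not among them, so fast-forward is not possible.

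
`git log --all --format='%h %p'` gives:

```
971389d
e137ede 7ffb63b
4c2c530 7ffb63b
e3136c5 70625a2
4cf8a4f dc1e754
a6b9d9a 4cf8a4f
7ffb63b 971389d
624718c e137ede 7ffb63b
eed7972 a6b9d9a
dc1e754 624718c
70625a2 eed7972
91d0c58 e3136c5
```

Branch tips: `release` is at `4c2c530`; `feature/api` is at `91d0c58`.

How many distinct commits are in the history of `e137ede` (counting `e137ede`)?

Walking parent pointers from e137ede: reachable set = {7ffb63b, 971389d, e137ede}.
That is 3 commits.

3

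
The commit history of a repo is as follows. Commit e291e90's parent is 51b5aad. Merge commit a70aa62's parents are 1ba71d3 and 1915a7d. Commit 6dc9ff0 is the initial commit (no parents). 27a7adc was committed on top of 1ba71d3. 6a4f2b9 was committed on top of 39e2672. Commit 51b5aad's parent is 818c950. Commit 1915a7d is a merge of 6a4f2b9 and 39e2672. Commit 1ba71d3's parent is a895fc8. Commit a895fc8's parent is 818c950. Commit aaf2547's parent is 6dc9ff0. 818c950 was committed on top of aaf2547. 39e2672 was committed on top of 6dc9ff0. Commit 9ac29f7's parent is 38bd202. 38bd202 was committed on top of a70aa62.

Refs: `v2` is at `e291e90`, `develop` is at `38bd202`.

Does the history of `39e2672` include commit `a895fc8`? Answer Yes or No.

Ancestors of 39e2672: {39e2672, 6dc9ff0}.
a895fc8 is not in that set, so it is not an ancestor of 39e2672.

No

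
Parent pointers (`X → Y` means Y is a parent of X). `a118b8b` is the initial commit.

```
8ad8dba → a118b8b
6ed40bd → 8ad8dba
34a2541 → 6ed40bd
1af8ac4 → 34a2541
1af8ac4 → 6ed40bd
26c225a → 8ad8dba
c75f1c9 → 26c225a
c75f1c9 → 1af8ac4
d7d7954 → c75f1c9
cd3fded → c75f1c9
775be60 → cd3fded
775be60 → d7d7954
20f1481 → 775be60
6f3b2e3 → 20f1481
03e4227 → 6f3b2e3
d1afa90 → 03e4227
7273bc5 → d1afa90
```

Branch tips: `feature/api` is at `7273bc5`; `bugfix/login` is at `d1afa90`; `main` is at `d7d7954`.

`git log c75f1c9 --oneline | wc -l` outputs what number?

Walking parent pointers from c75f1c9: reachable set = {1af8ac4, 26c225a, 34a2541, 6ed40bd, 8ad8dba, a118b8b, c75f1c9}.
That is 7 commits.

7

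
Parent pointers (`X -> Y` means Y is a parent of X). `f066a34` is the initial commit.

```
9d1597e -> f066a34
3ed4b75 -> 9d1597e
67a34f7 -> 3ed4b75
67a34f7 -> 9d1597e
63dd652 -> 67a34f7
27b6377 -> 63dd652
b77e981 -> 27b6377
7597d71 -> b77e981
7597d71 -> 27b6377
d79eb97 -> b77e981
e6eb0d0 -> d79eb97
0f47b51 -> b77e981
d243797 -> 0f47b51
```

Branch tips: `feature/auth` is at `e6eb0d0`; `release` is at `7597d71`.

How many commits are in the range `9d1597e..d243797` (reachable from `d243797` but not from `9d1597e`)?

7

Reachable from d243797: {0f47b51, 27b6377, 3ed4b75, 63dd652, 67a34f7, 9d1597e, b77e981, d243797, f066a34}.
Reachable from 9d1597e: {9d1597e, f066a34}.
In d243797's history but not 9d1597e's: {0f47b51, 27b6377, 3ed4b75, 63dd652, 67a34f7, b77e981, d243797} — 7 commits.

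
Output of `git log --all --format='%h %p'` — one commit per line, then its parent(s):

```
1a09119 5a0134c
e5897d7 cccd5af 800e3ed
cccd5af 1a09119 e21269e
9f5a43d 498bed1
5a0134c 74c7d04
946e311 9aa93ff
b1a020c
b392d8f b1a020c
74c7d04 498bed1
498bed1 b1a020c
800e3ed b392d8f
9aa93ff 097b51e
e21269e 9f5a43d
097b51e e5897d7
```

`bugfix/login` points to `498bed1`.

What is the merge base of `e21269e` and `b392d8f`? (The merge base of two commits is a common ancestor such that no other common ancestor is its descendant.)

b1a020c

Ancestors of e21269e: {498bed1, 9f5a43d, b1a020c, e21269e}.
Ancestors of b392d8f: {b1a020c, b392d8f}.
Common ancestors: {b1a020c}.
The only common ancestor is b1a020c, so it is the merge base.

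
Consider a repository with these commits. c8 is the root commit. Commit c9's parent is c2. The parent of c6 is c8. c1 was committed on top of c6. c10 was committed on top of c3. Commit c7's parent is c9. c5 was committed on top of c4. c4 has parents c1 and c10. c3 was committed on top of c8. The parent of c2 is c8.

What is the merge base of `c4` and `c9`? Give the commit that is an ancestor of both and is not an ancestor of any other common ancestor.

Ancestors of c4: {c1, c10, c3, c4, c6, c8}.
Ancestors of c9: {c2, c8, c9}.
Common ancestors: {c8}.
The only common ancestor is c8, so it is the merge base.

c8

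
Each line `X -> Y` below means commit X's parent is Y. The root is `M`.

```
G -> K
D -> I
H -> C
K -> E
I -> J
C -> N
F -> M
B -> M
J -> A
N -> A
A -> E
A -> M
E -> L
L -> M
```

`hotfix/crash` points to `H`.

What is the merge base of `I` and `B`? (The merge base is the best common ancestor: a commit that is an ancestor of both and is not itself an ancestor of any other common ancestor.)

Ancestors of I: {A, E, I, J, L, M}.
Ancestors of B: {B, M}.
Common ancestors: {M}.
The only common ancestor is M, so it is the merge base.

M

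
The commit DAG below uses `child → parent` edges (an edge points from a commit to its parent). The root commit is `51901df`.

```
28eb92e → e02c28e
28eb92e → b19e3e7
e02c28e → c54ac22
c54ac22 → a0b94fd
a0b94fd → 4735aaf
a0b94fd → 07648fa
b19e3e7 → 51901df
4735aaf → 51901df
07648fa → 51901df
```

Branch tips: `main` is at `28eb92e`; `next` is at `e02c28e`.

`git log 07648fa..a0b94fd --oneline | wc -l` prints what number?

2

Reachable from a0b94fd: {07648fa, 4735aaf, 51901df, a0b94fd}.
Reachable from 07648fa: {07648fa, 51901df}.
In a0b94fd's history but not 07648fa's: {4735aaf, a0b94fd} — 2 commits.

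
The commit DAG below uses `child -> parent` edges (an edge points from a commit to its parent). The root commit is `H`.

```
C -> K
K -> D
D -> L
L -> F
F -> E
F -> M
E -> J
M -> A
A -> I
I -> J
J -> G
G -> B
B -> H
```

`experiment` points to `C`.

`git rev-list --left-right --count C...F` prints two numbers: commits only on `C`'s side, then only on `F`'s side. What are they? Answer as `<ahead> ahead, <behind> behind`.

4 ahead, 0 behind

Reachable from C: {A, B, C, D, E, F, G, H, I, J, K, L, M}.
Reachable from F: {A, B, E, F, G, H, I, J, M}.
Only in C's history (ahead): {C, D, K, L} — 4.
Only in F's history (behind): {} — 0.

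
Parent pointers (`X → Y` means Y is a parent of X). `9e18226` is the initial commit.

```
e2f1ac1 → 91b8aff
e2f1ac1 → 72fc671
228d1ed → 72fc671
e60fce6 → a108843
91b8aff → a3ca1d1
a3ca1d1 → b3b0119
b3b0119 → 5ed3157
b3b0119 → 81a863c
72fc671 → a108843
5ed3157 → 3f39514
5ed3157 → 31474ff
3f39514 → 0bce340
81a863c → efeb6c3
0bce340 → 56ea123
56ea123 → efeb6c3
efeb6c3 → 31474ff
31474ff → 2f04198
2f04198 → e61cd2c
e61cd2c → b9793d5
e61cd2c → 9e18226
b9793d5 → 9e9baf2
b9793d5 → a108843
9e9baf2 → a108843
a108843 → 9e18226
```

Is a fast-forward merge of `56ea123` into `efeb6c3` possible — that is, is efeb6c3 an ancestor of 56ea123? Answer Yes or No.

A fast-forward from efeb6c3 to 56ea123 is possible iff efeb6c3 is an ancestor of 56ea123.
Ancestors of 56ea123: {2f04198, 31474ff, 56ea123, 9e18226, 9e9baf2, a108843, b9793d5, e61cd2c, efeb6c3}.
efeb6c3 is among them, so fast-forward is possible.

Yes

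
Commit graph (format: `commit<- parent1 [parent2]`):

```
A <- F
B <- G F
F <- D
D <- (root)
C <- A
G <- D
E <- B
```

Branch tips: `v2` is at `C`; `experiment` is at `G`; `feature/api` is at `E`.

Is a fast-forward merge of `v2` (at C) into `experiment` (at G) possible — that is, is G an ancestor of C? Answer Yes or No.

A fast-forward from G to C is possible iff G is an ancestor of C.
Ancestors of C: {A, C, D, F}.
G is not among them, so fast-forward is not possible.

No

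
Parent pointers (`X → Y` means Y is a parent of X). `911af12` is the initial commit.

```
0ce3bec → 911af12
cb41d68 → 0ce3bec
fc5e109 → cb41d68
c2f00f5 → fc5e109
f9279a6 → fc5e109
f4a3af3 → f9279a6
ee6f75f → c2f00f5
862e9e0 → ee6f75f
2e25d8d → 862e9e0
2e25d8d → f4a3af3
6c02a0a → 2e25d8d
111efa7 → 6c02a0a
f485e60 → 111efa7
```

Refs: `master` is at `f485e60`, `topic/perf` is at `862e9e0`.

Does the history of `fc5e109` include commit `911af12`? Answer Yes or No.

Yes

Ancestors of fc5e109 (commits reachable by following parents): {0ce3bec, 911af12, cb41d68, fc5e109}.
911af12 is in that set, so it is an ancestor of fc5e109.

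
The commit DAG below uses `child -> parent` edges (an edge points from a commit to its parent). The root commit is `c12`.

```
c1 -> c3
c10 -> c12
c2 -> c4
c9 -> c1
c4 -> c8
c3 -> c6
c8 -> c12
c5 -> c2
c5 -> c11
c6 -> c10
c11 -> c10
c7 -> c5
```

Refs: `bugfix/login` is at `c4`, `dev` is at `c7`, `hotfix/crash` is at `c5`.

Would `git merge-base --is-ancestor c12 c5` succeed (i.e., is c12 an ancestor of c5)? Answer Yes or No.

Yes

Ancestors of c5 (commits reachable by following parents): {c10, c11, c12, c2, c4, c5, c8}.
c12 is in that set, so it is an ancestor of c5.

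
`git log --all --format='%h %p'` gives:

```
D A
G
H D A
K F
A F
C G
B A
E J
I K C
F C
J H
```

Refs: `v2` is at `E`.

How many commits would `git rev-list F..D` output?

Reachable from D: {A, C, D, F, G}.
Reachable from F: {C, F, G}.
In D's history but not F's: {A, D} — 2 commits.

2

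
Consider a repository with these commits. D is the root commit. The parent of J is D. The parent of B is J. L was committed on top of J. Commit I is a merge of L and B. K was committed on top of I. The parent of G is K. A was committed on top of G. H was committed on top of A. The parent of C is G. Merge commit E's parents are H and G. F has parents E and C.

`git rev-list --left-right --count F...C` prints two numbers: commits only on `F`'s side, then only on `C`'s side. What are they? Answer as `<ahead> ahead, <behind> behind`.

4 ahead, 0 behind

Reachable from F: {A, B, C, D, E, F, G, H, I, J, K, L}.
Reachable from C: {B, C, D, G, I, J, K, L}.
Only in F's history (ahead): {A, E, F, H} — 4.
Only in C's history (behind): {} — 0.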